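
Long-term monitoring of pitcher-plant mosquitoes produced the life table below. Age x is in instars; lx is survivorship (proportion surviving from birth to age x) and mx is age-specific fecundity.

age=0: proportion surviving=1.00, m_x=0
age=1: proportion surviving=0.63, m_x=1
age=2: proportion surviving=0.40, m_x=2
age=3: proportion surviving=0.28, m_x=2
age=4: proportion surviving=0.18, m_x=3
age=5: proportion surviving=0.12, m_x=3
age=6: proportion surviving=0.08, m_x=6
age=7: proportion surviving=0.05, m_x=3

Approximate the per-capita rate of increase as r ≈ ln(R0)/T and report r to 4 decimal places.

0.3754

R0 = Σ lx·mx = 0 + 0.63 + 0.8 + 0.56 + 0.54 + 0.36 + 0.48 + 0.15 = 3.52
Σ x·lx·mx = 11.8; T = 11.8/3.52 = 3.35227…
r ≈ ln(R0)/T = ln(3.52)/3.35227… = 0.375405… → 0.3754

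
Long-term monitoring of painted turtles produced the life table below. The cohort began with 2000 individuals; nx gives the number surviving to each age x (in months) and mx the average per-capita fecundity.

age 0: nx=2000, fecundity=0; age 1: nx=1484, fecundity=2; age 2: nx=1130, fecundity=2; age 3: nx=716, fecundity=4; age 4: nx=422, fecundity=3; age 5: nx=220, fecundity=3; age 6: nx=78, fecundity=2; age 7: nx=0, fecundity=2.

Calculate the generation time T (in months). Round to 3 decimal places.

2.495

lx = nx/n0 = nx/2000: 1, 0.742, 0.565, 0.358, 0.211, 0.11, 0.039, 0
lx·mx: 0, 1.484, 1.13, 1.432, 0.633, 0.33, 0.078, 0 → R0 = 5.087
x·lx·mx: 0, 1.484, 2.26, 4.296, 2.532, 1.65, 0.468, 0 → Σ = 12.69
T = 12.69 / 5.087 = 2.494594… → 2.495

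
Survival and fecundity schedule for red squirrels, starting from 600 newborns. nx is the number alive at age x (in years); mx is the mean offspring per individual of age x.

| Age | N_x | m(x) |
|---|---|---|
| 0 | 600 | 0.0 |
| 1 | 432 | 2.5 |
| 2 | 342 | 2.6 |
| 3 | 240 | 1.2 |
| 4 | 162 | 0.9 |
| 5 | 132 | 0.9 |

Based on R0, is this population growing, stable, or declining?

growing

lx = nx/n0 = nx/600: 1, 0.72, 0.57, 0.4, 0.27, 0.22
R0 = Σ lx·mx = 0 + 1.8 + 1.482 + 0.48 + 0.243 + 0.198 = 4.203
R0 > 1, so the population is growing.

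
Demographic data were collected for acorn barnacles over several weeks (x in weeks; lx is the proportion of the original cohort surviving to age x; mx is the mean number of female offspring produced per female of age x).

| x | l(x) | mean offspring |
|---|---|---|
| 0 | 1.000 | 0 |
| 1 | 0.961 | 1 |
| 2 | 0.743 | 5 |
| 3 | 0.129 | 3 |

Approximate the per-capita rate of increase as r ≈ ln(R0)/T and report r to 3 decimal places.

0.860

R0 = Σ lx·mx = 0 + 0.961 + 3.715 + 0.387 = 5.063
Σ x·lx·mx = 9.552; T = 9.552/5.063 = 1.88663…
r ≈ ln(R0)/T = ln(5.063)/1.88663… = 0.85971… → 0.860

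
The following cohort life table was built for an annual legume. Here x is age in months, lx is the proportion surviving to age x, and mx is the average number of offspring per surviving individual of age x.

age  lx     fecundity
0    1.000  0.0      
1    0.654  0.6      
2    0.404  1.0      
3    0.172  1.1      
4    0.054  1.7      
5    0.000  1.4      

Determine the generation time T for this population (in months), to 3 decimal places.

lx·mx: 0, 0.3924, 0.404, 0.1892, 0.0918, 0 → R0 = 1.0774
x·lx·mx: 0, 0.3924, 0.808, 0.5676, 0.3672, 0 → Σ = 2.1352
T = 2.1352 / 1.0774 = 1.981808… → 1.982

1.982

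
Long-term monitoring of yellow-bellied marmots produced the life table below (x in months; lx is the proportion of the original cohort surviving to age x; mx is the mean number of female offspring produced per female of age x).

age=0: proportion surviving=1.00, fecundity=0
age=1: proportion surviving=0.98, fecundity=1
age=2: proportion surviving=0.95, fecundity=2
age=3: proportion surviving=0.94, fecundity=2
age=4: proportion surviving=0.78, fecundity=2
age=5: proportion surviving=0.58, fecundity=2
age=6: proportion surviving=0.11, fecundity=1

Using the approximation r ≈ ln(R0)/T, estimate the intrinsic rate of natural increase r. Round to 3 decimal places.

0.665

R0 = Σ lx·mx = 0 + 0.98 + 1.9 + 1.88 + 1.56 + 1.16 + 0.11 = 7.59
Σ x·lx·mx = 23.12; T = 23.12/7.59 = 3.04611…
r ≈ ln(R0)/T = ln(7.59)/3.04611… = 0.66538… → 0.665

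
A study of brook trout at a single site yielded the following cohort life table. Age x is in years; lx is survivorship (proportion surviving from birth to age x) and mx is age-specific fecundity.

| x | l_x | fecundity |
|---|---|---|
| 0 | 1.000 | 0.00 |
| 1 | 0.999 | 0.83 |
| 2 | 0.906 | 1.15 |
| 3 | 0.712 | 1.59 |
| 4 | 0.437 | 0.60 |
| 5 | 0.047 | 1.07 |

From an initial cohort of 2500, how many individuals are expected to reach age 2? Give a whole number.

Expected survivors = N0 · l_2 = 2500 × 0.906 = 2265 → 2265

2265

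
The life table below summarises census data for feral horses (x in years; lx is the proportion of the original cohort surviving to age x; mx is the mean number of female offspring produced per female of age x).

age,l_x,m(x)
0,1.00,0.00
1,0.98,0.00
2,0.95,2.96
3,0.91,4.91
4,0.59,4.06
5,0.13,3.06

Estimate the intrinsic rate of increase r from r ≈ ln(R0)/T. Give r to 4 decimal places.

0.7604

R0 = Σ lx·mx = 0 + 0 + 2.812 + 4.4681 + 2.3954 + 0.3978 = 10.0733
Σ x·lx·mx = 30.5989; T = 30.5989/10.0733 = 3.03762…
r ≈ ln(R0)/T = ln(10.0733)/3.03762… = 0.760426… → 0.7604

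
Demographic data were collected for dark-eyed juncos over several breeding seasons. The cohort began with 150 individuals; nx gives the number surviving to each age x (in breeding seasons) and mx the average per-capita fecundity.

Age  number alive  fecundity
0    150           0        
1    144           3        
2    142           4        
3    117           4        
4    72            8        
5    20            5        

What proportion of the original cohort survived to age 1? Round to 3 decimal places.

l_1 = n_1/n_0 = 144/150 = 0.96 → 0.960

0.960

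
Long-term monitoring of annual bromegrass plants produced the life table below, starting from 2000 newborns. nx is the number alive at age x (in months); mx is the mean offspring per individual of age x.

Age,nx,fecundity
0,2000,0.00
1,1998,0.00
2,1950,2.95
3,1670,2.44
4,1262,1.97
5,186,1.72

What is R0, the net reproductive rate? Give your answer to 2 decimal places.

6.32

lx = nx/n0 = nx/2000: 1, 0.999, 0.975, 0.835, 0.631, 0.093
lx·mx by age: 0, 0, 2.87625, 2.0374, 1.24307, 0.15996
R0 = Σ lx·mx = 6.31668 → 6.32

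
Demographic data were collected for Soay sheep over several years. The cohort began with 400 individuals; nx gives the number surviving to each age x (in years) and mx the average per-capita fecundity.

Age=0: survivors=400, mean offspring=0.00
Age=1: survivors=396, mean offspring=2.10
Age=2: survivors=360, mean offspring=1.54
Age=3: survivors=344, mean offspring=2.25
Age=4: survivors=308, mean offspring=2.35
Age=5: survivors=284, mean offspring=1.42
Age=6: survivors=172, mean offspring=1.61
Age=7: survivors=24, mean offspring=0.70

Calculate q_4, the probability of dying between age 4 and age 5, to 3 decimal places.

0.078

lx = nx/n0 = nx/400: 1, 0.99, 0.9, 0.86, 0.77, 0.71, 0.43, 0.06
q_4 = (l_4 − l_5) / l_4 = (0.77 − 0.71) / 0.77
     = 0.06 / 0.77 = 0.077922… → 0.078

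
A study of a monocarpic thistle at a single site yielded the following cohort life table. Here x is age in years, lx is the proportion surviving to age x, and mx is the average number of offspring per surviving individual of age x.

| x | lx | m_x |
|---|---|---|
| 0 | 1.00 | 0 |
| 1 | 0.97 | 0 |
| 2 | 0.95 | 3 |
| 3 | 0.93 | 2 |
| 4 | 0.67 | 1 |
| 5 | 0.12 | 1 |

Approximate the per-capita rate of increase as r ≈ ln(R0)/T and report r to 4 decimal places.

0.6440

R0 = Σ lx·mx = 0 + 0 + 2.85 + 1.86 + 0.67 + 0.12 = 5.5
Σ x·lx·mx = 14.56; T = 14.56/5.5 = 2.64727…
r ≈ ln(R0)/T = ln(5.5)/2.64727… = 0.643964… → 0.6440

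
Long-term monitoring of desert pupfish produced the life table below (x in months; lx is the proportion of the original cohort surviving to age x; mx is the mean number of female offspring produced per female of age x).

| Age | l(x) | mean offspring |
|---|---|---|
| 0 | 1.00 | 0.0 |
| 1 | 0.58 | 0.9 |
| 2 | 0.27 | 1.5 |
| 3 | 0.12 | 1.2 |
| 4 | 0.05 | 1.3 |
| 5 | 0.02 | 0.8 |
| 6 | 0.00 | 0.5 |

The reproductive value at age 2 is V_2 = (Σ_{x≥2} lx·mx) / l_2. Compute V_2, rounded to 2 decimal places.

2.33

lx·mx for x ≥ 2: 0.405, 0.144, 0.065, 0.016, 0 → sum = 0.63
V_2 = 0.63 / l_2 = 0.63 / 0.27 = 2.333333… → 2.33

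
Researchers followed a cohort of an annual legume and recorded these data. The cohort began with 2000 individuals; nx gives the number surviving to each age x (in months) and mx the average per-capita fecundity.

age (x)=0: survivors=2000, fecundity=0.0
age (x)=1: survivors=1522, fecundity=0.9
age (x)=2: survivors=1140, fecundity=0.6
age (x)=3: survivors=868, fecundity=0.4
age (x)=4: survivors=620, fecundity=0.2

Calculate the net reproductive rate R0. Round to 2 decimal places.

lx = nx/n0 = nx/2000: 1, 0.761, 0.57, 0.434, 0.31
lx·mx by age: 0, 0.6849, 0.342, 0.1736, 0.062
R0 = Σ lx·mx = 1.2625 → 1.26

1.26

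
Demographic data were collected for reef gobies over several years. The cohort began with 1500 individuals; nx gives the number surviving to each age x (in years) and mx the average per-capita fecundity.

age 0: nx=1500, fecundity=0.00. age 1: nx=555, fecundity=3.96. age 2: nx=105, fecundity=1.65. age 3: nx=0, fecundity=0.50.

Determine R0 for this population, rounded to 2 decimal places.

1.58

lx = nx/n0 = nx/1500: 1, 0.37, 0.07, 0
lx·mx by age: 0, 1.4652, 0.1155, 0
R0 = Σ lx·mx = 1.5807 → 1.58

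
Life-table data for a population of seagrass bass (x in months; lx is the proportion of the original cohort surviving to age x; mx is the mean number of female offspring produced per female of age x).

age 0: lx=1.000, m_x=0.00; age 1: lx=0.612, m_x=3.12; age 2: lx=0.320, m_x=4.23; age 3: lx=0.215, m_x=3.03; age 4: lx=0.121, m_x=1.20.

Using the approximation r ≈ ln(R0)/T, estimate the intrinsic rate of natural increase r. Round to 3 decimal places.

0.795

R0 = Σ lx·mx = 0 + 1.90944 + 1.3536 + 0.65145 + 0.1452 = 4.05969
Σ x·lx·mx = 7.15179; T = 7.15179/4.05969 = 1.76166…
r ≈ ln(R0)/T = ln(4.05969)/1.76166… = 0.79533… → 0.795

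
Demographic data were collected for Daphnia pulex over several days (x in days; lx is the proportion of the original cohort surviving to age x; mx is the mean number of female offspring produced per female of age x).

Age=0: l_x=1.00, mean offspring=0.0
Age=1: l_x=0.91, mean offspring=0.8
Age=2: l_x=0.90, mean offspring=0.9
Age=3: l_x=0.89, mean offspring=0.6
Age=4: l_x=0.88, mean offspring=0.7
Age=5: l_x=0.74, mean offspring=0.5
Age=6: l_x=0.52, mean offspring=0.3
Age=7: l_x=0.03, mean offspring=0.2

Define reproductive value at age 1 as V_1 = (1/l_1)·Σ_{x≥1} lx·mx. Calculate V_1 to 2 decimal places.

3.54

lx·mx for x ≥ 1: 0.728, 0.81, 0.534, 0.616, 0.37, 0.156, 0.006 → sum = 3.22
V_1 = 3.22 / l_1 = 3.22 / 0.91 = 3.538462… → 3.54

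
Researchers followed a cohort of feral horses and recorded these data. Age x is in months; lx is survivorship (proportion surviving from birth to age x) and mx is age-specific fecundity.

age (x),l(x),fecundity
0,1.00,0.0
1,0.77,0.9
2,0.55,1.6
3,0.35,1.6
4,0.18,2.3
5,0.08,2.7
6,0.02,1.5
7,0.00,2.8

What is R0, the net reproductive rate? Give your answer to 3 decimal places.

2.793

lx·mx by age: 0, 0.693, 0.88, 0.56, 0.414, 0.216, 0.03, 0
R0 = Σ lx·mx = 2.793 → 2.793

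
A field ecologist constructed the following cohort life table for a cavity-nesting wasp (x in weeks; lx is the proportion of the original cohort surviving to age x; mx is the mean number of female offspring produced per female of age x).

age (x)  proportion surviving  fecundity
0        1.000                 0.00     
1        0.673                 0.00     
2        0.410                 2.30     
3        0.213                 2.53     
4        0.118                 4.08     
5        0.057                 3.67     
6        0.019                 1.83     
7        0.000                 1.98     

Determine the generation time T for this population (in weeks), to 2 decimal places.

lx·mx: 0, 0, 0.943, 0.53889, 0.48144, 0.20919, 0.03477, 0 → R0 = 2.20729
x·lx·mx: 0, 0, 1.886, 1.61667, 1.92576, 1.04595, 0.20862, 0 → Σ = 6.683
T = 6.683 / 2.20729 = 3.027695… → 3.03

3.03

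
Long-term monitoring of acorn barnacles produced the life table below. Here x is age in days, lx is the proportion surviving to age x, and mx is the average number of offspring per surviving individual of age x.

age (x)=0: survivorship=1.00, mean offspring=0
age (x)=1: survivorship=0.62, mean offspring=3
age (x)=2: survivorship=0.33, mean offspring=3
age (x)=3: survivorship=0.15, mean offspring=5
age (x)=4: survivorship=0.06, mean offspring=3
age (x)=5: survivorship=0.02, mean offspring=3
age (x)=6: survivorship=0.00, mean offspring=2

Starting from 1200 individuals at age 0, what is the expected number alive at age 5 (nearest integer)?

24

Expected survivors = N0 · l_5 = 1200 × 0.02 = 24 → 24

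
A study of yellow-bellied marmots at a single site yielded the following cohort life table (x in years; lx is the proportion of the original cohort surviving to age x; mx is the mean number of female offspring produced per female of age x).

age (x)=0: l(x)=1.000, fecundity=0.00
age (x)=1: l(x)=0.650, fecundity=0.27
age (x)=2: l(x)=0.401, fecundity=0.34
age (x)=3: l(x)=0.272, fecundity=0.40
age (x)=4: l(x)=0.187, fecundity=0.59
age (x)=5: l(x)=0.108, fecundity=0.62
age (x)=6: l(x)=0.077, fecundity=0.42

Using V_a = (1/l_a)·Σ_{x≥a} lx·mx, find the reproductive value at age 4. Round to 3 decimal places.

1.121

lx·mx for x ≥ 4: 0.11033, 0.06696, 0.03234 → sum = 0.20963
V_4 = 0.20963 / l_4 = 0.20963 / 0.187 = 1.121016… → 1.121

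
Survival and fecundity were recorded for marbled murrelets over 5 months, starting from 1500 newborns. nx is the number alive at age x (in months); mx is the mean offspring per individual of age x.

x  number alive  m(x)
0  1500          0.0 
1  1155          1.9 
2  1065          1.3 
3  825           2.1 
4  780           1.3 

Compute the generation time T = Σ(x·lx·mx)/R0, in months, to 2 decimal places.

2.25

lx = nx/n0 = nx/1500: 1, 0.77, 0.71, 0.55, 0.52
lx·mx: 0, 1.463, 0.923, 1.155, 0.676 → R0 = 4.217
x·lx·mx: 0, 1.463, 1.846, 3.465, 2.704 → Σ = 9.478
T = 9.478 / 4.217 = 2.247569… → 2.25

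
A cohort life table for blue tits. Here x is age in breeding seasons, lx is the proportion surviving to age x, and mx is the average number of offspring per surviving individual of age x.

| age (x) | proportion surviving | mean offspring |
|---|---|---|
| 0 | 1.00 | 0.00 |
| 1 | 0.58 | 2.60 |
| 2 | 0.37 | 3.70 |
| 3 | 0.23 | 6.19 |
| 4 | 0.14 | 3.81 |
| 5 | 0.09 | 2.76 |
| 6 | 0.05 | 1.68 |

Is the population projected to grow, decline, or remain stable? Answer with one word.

growing

R0 = Σ lx·mx = 0 + 1.508 + 1.369 + 1.4237 + 0.5334 + 0.2484 + 0.084 = 5.1665
R0 > 1, so the population is growing.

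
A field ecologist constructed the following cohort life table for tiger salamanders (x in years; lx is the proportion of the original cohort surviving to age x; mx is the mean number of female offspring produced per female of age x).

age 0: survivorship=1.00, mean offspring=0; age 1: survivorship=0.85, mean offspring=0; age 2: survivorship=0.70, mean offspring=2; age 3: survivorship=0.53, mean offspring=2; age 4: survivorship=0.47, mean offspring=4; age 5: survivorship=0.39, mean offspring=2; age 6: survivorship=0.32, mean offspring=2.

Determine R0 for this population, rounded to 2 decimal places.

lx·mx by age: 0, 0, 1.4, 1.06, 1.88, 0.78, 0.64
R0 = Σ lx·mx = 5.76 → 5.76

5.76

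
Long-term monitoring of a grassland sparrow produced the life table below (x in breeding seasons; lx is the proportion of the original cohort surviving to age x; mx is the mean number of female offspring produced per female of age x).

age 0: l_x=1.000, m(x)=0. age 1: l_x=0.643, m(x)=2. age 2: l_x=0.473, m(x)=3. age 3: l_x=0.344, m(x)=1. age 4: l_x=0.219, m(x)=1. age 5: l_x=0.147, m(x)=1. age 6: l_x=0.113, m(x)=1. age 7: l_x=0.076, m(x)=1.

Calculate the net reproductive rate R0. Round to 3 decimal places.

lx·mx by age: 0, 1.286, 1.419, 0.344, 0.219, 0.147, 0.113, 0.076
R0 = Σ lx·mx = 3.604 → 3.604

3.604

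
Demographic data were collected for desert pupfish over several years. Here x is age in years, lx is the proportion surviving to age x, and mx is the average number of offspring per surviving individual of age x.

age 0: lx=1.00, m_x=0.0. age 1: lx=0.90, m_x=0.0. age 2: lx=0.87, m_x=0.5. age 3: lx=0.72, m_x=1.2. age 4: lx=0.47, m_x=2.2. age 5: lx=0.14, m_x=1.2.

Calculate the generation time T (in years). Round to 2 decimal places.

3.37

lx·mx: 0, 0, 0.435, 0.864, 1.034, 0.168 → R0 = 2.501
x·lx·mx: 0, 0, 0.87, 2.592, 4.136, 0.84 → Σ = 8.438
T = 8.438 / 2.501 = 3.37385… → 3.37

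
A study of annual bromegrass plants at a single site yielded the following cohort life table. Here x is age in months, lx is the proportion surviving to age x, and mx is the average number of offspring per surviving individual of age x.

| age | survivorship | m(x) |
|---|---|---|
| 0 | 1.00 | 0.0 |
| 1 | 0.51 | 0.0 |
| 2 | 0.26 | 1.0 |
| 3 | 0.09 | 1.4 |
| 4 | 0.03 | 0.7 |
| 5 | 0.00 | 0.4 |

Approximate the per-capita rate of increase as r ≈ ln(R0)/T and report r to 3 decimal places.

-0.373

R0 = Σ lx·mx = 0 + 0 + 0.26 + 0.126 + 0.021 + 0 = 0.407
Σ x·lx·mx = 0.982; T = 0.982/0.407 = 2.41278…
r ≈ ln(R0)/T = ln(0.407)/2.41278… = -0.37258… → -0.373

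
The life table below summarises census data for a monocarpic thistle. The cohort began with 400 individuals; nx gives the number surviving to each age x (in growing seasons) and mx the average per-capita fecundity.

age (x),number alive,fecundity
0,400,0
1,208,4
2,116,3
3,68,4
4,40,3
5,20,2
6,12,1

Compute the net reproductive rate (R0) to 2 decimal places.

4.06

lx = nx/n0 = nx/400: 1, 0.52, 0.29, 0.17, 0.1, 0.05, 0.03
lx·mx by age: 0, 2.08, 0.87, 0.68, 0.3, 0.1, 0.03
R0 = Σ lx·mx = 4.06 → 4.06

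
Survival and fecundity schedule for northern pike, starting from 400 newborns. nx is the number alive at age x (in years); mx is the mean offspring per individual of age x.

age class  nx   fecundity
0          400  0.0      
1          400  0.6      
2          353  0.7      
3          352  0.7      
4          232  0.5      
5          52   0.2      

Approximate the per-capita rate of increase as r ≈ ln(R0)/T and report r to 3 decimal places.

lx = nx/n0 = nx/400: 1, 1, 0.8825, 0.88, 0.58, 0.13
R0 = Σ lx·mx = 0 + 0.6 + 0.61775 + 0.616 + 0.29 + 0.026 = 2.14975
Σ x·lx·mx = 4.9735; T = 4.9735/2.14975 = 2.31352…
r ≈ ln(R0)/T = ln(2.14975)/2.31352… = 0.33082… → 0.331

0.331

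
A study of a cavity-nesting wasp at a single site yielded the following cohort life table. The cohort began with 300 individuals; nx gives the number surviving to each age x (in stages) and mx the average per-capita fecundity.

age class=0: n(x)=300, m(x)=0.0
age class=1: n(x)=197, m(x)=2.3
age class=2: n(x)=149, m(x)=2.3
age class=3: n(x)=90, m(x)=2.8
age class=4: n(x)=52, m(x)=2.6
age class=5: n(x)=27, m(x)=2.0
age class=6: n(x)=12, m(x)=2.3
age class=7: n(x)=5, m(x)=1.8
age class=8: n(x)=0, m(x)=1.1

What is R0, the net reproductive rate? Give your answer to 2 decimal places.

4.25

lx = nx/n0 = nx/300: 1, 0.65667…, 0.49667…, 0.3, 0.17333…, 0.09, 0.04, 0.01667…, 0
lx·mx by age: 0, 1.510333…, 1.142333…, 0.84, 0.450667…, 0.18, 0.092, 0.03…, 0
R0 = Σ lx·mx = 4.245333… → 4.25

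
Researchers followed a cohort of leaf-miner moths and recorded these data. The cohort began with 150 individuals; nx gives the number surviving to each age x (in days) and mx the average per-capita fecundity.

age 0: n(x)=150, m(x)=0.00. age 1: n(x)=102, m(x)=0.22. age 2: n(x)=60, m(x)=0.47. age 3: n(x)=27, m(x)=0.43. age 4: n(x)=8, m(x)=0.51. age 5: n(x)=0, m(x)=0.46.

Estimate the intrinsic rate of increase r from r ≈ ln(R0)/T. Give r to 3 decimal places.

lx = nx/n0 = nx/150: 1, 0.68, 0.4, 0.18, 0.05333…, 0
R0 = Σ lx·mx = 0 + 0.1496 + 0.188 + 0.0774 + 0.0272… + 0 = 0.4422…
Σ x·lx·mx = 0.8666…; T = 0.8666…/0.4422… = 1.95975…
r ≈ ln(R0)/T = ln(0.4422…)/1.95975… = -0.41638… → -0.416

-0.416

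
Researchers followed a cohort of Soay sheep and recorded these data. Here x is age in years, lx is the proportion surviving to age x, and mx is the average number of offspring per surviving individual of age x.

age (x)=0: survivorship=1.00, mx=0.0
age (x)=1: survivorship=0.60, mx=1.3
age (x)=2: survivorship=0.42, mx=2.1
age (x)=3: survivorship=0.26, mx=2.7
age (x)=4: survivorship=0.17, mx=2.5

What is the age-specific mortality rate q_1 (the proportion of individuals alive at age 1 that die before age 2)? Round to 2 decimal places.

q_1 = (l_1 − l_2) / l_1 = (0.6 − 0.42) / 0.6
     = 0.18 / 0.6 = 0.3 → 0.30

0.30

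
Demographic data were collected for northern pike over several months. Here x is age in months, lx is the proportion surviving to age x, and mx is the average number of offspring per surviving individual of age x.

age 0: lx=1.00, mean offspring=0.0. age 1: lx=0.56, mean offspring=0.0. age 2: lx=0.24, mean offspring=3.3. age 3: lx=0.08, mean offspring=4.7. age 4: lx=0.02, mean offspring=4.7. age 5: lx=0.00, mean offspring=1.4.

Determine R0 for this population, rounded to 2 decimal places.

lx·mx by age: 0, 0, 0.792, 0.376, 0.094, 0
R0 = Σ lx·mx = 1.262 → 1.26

1.26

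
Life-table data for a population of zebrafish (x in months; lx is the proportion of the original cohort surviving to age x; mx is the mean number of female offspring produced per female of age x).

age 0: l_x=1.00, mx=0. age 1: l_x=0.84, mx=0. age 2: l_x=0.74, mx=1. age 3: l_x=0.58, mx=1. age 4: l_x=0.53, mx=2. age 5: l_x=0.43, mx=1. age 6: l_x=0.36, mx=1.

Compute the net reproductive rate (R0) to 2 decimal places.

lx·mx by age: 0, 0, 0.74, 0.58, 1.06, 0.43, 0.36
R0 = Σ lx·mx = 3.17 → 3.17

3.17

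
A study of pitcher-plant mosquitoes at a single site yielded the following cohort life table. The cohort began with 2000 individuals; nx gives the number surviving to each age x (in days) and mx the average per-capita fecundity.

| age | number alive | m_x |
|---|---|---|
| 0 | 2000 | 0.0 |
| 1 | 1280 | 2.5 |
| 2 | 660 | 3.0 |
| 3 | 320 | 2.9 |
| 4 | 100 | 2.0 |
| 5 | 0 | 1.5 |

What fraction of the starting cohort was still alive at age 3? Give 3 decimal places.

l_3 = n_3/n_0 = 320/2000 = 0.16 → 0.160

0.160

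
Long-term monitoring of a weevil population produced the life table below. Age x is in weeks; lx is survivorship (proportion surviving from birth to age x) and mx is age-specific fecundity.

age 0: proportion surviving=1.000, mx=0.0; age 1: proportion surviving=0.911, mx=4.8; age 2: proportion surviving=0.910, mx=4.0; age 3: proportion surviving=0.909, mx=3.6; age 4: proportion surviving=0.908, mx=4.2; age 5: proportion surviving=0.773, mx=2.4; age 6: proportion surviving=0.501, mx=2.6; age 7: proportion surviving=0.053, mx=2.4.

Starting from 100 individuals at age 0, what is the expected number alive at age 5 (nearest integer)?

77

Expected survivors = N0 · l_5 = 100 × 0.773 = 77.3 → 77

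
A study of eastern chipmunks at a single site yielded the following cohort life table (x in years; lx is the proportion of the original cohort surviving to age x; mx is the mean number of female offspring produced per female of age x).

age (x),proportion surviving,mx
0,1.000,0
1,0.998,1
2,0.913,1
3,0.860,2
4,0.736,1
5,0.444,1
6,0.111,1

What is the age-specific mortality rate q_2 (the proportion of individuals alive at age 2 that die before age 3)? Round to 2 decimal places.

0.06

q_2 = (l_2 − l_3) / l_2 = (0.913 − 0.86) / 0.913
     = 0.053 / 0.913 = 0.05805… → 0.06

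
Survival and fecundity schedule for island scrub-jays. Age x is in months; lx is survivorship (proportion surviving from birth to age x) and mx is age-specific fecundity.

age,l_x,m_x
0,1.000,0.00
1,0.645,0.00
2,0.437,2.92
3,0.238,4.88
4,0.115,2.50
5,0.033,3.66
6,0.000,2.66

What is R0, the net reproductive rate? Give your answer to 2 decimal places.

lx·mx by age: 0, 0, 1.27604, 1.16144, 0.2875, 0.12078, 0
R0 = Σ lx·mx = 2.84576 → 2.85

2.85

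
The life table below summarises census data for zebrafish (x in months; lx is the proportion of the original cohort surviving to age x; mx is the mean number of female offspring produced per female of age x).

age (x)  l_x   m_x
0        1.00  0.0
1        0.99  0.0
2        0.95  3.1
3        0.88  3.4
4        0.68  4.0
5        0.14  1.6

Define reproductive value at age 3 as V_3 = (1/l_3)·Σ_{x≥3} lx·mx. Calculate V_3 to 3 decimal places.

6.745

lx·mx for x ≥ 3: 2.992, 2.72, 0.224 → sum = 5.936
V_3 = 5.936 / l_3 = 5.936 / 0.88 = 6.745455… → 6.745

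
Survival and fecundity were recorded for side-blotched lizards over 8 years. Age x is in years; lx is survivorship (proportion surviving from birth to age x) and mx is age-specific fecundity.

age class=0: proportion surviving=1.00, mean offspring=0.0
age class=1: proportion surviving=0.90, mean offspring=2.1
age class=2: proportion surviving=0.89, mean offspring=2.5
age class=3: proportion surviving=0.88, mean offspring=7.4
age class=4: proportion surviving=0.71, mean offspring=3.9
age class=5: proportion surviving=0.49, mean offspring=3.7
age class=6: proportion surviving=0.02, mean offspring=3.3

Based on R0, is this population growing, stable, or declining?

R0 = Σ lx·mx = 0 + 1.89 + 2.225 + 6.512 + 2.769 + 1.813 + 0.066 = 15.275
R0 > 1, so the population is growing.

growing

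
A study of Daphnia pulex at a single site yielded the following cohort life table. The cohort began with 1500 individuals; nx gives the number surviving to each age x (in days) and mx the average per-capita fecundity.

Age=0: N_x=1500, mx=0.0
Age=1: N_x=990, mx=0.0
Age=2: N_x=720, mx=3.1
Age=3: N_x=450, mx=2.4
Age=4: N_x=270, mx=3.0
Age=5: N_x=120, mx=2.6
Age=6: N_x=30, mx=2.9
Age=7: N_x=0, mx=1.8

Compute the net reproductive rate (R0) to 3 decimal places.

lx = nx/n0 = nx/1500: 1, 0.66, 0.48, 0.3, 0.18, 0.08, 0.02, 0
lx·mx by age: 0, 0, 1.488, 0.72, 0.54, 0.208, 0.058, 0
R0 = Σ lx·mx = 3.014 → 3.014

3.014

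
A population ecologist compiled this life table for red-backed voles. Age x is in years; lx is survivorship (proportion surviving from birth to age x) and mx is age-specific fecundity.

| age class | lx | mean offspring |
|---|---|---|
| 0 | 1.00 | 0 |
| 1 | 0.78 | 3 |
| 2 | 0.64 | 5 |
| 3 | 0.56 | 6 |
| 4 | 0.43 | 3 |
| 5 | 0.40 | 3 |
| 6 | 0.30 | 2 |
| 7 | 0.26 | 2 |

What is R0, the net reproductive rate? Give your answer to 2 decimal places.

lx·mx by age: 0, 2.34, 3.2, 3.36, 1.29, 1.2, 0.6, 0.52
R0 = Σ lx·mx = 12.51 → 12.51

12.51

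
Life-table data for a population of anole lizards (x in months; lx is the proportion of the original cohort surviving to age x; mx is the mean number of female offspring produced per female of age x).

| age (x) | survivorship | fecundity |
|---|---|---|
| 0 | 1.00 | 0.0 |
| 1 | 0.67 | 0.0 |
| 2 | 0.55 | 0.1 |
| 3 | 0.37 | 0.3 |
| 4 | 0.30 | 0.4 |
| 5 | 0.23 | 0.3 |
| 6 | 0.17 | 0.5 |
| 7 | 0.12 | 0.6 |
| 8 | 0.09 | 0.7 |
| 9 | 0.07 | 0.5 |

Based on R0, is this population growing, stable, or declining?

R0 = Σ lx·mx = 0 + 0 + 0.055 + 0.111 + 0.12 + 0.069 + 0.085 + 0.072 + 0.063 + 0.035 = 0.61
R0 < 1, so the population is declining.

declining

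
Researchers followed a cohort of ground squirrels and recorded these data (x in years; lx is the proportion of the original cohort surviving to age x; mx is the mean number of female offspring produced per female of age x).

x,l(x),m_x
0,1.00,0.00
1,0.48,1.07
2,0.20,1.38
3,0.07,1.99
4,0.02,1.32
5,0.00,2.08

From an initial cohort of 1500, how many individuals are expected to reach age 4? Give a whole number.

30

Expected survivors = N0 · l_4 = 1500 × 0.02 = 30 → 30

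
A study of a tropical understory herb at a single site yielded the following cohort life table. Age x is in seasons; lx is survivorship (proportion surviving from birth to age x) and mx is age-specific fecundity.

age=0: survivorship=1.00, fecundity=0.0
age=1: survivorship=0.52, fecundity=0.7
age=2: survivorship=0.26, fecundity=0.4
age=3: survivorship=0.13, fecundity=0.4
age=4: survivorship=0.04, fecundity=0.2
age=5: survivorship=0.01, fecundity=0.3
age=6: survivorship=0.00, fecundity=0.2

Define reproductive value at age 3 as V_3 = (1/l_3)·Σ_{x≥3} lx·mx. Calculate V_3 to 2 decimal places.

lx·mx for x ≥ 3: 0.052, 0.008, 0.003, 0 → sum = 0.063
V_3 = 0.063 / l_3 = 0.063 / 0.13 = 0.484615… → 0.48

0.48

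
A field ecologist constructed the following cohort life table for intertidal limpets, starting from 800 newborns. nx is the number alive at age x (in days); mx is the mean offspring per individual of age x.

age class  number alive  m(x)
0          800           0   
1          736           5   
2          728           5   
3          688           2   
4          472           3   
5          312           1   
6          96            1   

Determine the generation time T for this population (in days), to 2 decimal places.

lx = nx/n0 = nx/800: 1, 0.92, 0.91, 0.86, 0.59, 0.39, 0.12
lx·mx: 0, 4.6, 4.55, 1.72, 1.77, 0.39, 0.12 → R0 = 13.15
x·lx·mx: 0, 4.6, 9.1, 5.16, 7.08, 1.95, 0.72 → Σ = 28.61
T = 28.61 / 13.15 = 2.175665… → 2.18

2.18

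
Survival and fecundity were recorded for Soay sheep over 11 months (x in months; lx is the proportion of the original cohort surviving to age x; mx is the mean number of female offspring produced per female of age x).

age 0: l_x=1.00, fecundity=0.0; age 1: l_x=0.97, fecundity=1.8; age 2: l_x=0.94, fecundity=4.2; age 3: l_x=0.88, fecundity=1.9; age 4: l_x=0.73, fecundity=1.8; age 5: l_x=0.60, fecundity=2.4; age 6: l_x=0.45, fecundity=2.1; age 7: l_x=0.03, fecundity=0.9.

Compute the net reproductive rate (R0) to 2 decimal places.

11.09

lx·mx by age: 0, 1.746, 3.948, 1.672, 1.314, 1.44, 0.945, 0.027
R0 = Σ lx·mx = 11.092 → 11.09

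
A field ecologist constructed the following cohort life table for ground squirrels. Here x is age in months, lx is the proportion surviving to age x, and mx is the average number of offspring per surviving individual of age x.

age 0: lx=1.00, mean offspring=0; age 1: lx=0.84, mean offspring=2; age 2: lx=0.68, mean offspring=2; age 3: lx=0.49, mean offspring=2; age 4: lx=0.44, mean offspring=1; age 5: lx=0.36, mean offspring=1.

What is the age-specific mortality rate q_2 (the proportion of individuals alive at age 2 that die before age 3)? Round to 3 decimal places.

0.279

q_2 = (l_2 − l_3) / l_2 = (0.68 − 0.49) / 0.68
     = 0.19 / 0.68 = 0.279412… → 0.279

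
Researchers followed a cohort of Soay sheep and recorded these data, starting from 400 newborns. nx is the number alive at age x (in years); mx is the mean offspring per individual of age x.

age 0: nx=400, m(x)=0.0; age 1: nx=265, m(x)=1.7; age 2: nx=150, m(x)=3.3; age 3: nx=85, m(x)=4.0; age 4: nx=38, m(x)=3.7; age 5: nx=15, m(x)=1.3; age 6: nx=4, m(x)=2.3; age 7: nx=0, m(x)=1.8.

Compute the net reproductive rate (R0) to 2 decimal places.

lx = nx/n0 = nx/400: 1, 0.6625, 0.375, 0.2125, 0.095, 0.0375, 0.01, 0
lx·mx by age: 0, 1.12625, 1.2375, 0.85, 0.3515, 0.04875, 0.023, 0
R0 = Σ lx·mx = 3.637 → 3.64

3.64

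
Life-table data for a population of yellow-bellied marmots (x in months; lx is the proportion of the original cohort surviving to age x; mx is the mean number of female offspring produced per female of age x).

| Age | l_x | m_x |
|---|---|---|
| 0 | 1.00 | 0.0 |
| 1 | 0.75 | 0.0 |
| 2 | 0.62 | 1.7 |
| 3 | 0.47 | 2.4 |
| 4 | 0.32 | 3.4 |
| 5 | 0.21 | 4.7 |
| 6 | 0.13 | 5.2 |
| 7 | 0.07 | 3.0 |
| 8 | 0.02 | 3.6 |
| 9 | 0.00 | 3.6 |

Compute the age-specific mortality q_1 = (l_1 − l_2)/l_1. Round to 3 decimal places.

0.173

q_1 = (l_1 − l_2) / l_1 = (0.75 − 0.62) / 0.75
     = 0.13 / 0.75 = 0.173333… → 0.173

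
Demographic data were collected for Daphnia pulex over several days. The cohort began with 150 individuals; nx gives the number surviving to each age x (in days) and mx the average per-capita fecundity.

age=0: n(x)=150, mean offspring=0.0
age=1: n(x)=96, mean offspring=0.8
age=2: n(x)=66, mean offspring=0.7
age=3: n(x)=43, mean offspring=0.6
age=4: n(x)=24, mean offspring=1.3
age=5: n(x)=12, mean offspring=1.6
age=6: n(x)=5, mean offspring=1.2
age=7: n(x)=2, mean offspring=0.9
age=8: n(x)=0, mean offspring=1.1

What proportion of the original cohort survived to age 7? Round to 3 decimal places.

l_7 = n_7/n_0 = 2/150 = 0.013333… → 0.013

0.013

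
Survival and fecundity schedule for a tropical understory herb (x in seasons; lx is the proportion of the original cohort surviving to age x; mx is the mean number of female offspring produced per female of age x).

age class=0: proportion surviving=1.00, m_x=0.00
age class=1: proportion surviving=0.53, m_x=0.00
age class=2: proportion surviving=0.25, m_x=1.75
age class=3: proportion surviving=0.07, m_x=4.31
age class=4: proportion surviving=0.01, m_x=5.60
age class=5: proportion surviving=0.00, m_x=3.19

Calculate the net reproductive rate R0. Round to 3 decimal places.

0.795

lx·mx by age: 0, 0, 0.4375, 0.3017, 0.056, 0
R0 = Σ lx·mx = 0.7952 → 0.795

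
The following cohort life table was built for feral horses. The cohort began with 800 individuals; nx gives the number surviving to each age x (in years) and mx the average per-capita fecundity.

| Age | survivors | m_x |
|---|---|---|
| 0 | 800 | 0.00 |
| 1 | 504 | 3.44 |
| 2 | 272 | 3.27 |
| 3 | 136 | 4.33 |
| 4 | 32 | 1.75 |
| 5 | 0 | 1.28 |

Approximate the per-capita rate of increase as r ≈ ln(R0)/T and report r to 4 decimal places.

0.8357

lx = nx/n0 = nx/800: 1, 0.63, 0.34, 0.17, 0.04, 0
R0 = Σ lx·mx = 0 + 2.1672 + 1.1118 + 0.7361 + 0.07 + 0 = 4.0851
Σ x·lx·mx = 6.8791; T = 6.8791/4.0851 = 1.68395…
r ≈ ln(R0)/T = ln(4.0851)/1.68395… = 0.835742… → 0.8357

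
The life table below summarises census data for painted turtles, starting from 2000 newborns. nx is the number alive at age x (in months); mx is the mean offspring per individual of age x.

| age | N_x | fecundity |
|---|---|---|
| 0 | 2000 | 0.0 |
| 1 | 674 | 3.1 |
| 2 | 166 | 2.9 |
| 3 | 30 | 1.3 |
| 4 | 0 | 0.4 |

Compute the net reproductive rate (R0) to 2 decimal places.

1.30

lx = nx/n0 = nx/2000: 1, 0.337, 0.083, 0.015, 0
lx·mx by age: 0, 1.0447, 0.2407, 0.0195, 0
R0 = Σ lx·mx = 1.3049 → 1.30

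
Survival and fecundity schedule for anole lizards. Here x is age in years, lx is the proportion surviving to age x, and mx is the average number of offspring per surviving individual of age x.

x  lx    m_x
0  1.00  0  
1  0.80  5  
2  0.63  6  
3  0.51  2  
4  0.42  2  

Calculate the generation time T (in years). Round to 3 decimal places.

lx·mx: 0, 4, 3.78, 1.02, 0.84 → R0 = 9.64
x·lx·mx: 0, 4, 7.56, 3.06, 3.36 → Σ = 17.98
T = 17.98 / 9.64 = 1.865145… → 1.865

1.865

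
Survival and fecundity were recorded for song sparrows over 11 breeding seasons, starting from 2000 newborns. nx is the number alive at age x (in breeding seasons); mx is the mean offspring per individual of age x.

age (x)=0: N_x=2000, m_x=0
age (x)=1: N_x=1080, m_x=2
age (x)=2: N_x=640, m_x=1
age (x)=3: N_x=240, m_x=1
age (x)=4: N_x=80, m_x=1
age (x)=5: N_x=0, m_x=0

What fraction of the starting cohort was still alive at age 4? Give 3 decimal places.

l_4 = n_4/n_0 = 80/2000 = 0.04 → 0.040

0.040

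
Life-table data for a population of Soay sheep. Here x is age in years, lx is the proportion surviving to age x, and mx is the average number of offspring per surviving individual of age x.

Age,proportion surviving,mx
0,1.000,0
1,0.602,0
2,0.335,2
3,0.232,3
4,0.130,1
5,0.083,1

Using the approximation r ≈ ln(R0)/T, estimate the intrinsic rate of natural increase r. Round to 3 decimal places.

R0 = Σ lx·mx = 0 + 0 + 0.67 + 0.696 + 0.13 + 0.083 = 1.579
Σ x·lx·mx = 4.363; T = 4.363/1.579 = 2.76314…
r ≈ ln(R0)/T = ln(1.579)/2.76314… = 0.16532… → 0.165

0.165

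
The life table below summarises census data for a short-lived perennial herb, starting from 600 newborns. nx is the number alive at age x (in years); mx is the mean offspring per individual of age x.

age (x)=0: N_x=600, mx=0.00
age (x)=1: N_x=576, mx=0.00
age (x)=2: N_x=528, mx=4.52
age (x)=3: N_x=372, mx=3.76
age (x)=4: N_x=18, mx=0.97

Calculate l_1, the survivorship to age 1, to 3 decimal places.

0.960

l_1 = n_1/n_0 = 576/600 = 0.96 → 0.960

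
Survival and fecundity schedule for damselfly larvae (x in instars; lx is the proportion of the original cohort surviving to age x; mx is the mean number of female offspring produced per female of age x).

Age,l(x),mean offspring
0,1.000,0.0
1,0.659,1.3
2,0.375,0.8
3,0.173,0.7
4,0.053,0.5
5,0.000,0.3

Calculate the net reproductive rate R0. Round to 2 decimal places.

lx·mx by age: 0, 0.8567, 0.3, 0.1211, 0.0265, 0
R0 = Σ lx·mx = 1.3043 → 1.30

1.30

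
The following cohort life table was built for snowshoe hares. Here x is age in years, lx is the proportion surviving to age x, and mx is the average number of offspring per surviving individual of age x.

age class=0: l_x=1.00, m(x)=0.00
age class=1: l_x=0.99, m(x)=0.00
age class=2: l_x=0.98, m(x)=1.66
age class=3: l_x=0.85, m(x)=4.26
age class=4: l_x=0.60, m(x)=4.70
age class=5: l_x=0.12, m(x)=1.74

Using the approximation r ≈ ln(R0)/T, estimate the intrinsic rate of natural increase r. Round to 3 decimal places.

R0 = Σ lx·mx = 0 + 0 + 1.6268 + 3.621 + 2.82 + 0.2088 = 8.2766
Σ x·lx·mx = 26.4406; T = 26.4406/8.2766 = 3.19462…
r ≈ ln(R0)/T = ln(8.2766)/3.19462… = 0.66156… → 0.662

0.662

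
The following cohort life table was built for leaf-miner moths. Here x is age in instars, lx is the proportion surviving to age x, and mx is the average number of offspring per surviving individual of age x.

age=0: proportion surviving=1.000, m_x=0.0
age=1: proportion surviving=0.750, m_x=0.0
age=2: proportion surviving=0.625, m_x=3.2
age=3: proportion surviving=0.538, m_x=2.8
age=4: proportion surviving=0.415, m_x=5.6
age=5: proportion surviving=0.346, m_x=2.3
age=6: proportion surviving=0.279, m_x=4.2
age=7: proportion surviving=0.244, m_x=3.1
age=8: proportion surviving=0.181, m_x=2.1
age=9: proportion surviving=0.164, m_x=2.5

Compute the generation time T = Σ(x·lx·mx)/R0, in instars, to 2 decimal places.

4.37

lx·mx: 0, 0, 2, 1.5064, 2.324, 0.7958, 1.1718, 0.7564, 0.3801, 0.41 → R0 = 9.3445
x·lx·mx: 0, 0, 4, 4.5192, 9.296, 3.979, 7.0308, 5.2948, 3.0408, 3.69 → Σ = 40.8506
T = 40.8506 / 9.3445 = 4.37162… → 4.37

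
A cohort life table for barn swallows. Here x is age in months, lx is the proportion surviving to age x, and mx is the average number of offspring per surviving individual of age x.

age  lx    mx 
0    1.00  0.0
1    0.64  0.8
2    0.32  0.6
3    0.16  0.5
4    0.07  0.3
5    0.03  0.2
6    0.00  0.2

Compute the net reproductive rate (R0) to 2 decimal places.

0.81

lx·mx by age: 0, 0.512, 0.192, 0.08, 0.021, 0.006, 0
R0 = Σ lx·mx = 0.811 → 0.81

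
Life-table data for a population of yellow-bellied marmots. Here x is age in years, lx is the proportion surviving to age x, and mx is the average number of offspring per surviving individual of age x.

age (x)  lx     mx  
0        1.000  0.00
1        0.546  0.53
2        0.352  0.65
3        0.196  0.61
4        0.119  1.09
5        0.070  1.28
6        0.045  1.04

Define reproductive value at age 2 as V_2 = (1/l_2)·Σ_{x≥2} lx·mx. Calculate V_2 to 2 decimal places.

1.75

lx·mx for x ≥ 2: 0.2288, 0.11956, 0.12971, 0.0896, 0.0468 → sum = 0.61447
V_2 = 0.61447 / l_2 = 0.61447 / 0.352 = 1.745653… → 1.75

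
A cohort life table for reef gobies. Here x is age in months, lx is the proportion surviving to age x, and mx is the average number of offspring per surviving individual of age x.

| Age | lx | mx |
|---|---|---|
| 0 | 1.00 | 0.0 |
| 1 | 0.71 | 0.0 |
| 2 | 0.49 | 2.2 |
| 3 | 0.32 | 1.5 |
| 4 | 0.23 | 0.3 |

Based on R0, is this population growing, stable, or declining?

R0 = Σ lx·mx = 0 + 0 + 1.078 + 0.48 + 0.069 = 1.627
R0 > 1, so the population is growing.

growing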